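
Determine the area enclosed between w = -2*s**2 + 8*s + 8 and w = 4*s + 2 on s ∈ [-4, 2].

The difference (-2*s**2 + 8*s + 8) - (4*s + 2) = -2*s**2 + 4*s + 6 changes sign at s = -1 inside [-4, 2], so split the integral there.
∫[-4,-1] (-2*s**2 + 4*s + 6) ds = -54; the area of that piece is 54.
∫[-1,2] (-2*s**2 + 4*s + 6) ds = 18.
Total area = 54 + 18 = 72.

72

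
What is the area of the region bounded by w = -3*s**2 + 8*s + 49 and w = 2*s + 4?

256

Set the curves equal: -3*s**2 + 8*s + 49 = 2*s + 4, so -3*s**2 + 6*s + 45 = 0, which factors as -3*(s - 5)*(s + 3) = 0. The curves meet at s = -3, 5.
On [-3, 5], w = -3*s**2 + 8*s + 49 is on top; that piece has area ∫[-3,5] (-3*s**2 + 6*s + 45) ds = 256.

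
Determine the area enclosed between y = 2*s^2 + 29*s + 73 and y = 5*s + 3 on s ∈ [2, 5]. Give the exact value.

540

On [2, 5], (2*s^2 + 29*s + 73) - (5*s + 3) = 2*s^2 + 24*s + 70 is ≥ 0 throughout, so the area is a single integral of |2*s^2 + 24*s + 70|.
∫[2,5] (2*s^2 + 24*s + 70) ds = 540.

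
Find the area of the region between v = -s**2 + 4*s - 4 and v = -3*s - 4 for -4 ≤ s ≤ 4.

The difference (-s**2 + 4*s - 4) - (-3*s - 4) = -s**2 + 7*s changes sign at s = 0 inside [-4, 4], so split the integral there.
∫[-4,0] (-s**2 + 7*s) ds = -232/3; the area of that piece is 232/3.
∫[0,4] (-s**2 + 7*s) ds = 104/3.
Total area = 232/3 + 104/3 = 112.

112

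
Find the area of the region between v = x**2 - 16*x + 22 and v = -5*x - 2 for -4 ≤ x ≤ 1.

On [-4, 1], (x**2 - 16*x + 22) - (-5*x - 2) = x**2 - 11*x + 24 is ≥ 0 throughout, so the area is a single integral of |x**2 - 11*x + 24|.
∫[-4,1] (x**2 - 11*x + 24) dx = 1345/6.

1345/6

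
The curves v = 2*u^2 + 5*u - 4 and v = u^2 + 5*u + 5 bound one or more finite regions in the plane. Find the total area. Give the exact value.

Set the curves equal: 2*u^2 + 5*u - 4 = u^2 + 5*u + 5, so u^2 - 9 = 0, which factors as (u - 3)*(u + 3) = 0. The curves meet at u = -3, 3.
On [-3, 3], v = u^2 + 5*u + 5 is on top; that piece has area ∫[-3,3] (-(u^2 - 9)) du = 36.

36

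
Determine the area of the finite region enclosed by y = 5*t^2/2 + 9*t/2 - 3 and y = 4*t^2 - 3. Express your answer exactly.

27/4

Set the curves equal: 5*t^2/2 + 9*t/2 - 3 = 4*t^2 - 3, so -3*t^2/2 + 9*t/2 = 0, which factors as -3*t*(t - 3)/2 = 0. The curves meet at t = 0, 3.
On [0, 3], y = 5*t^2/2 + 9*t/2 - 3 is on top; that piece has area ∫[0,3] (-3*t^2/2 + 9*t/2) dt = 27/4.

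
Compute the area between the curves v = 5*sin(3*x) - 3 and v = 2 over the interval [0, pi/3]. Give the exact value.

On [0, pi/3], (5*sin(3*x) - 3) - (2) = 5*sin(3*x) - 5 is ≤ 0 throughout, so the area is a single integral of |5*sin(3*x) - 5|.
∫[0,pi/3] (5*sin(3*x) - 5) dx = 10/3 - 5*pi/3; the area of that piece is -10/3 + 5*pi/3.

-10/3 + 5*pi/3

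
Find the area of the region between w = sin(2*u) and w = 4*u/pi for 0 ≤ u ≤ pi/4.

1/2 - pi/8

On [0, pi/4], (sin(2*u)) - (4*u/pi) = -4*u/pi + sin(2*u) is ≥ 0 throughout, so the area is a single integral of |-4*u/pi + sin(2*u)|.
∫[0,pi/4] (-4*u/pi + sin(2*u)) du = 1/2 - pi/8.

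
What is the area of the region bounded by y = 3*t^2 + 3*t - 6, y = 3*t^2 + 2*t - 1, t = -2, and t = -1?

On [-2, -1], (3*t^2 + 3*t - 6) - (3*t^2 + 2*t - 1) = t - 5 is ≤ 0 throughout, so the area is a single integral of |t - 5|.
∫[-2,-1] (t - 5) dt = -13/2; the area of that piece is 13/2.

13/2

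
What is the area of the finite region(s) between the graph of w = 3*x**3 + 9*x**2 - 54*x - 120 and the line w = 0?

The curve meets the x-axis where 3*x**3 + 9*x**2 - 54*x - 120 = 0, i.e. 3*(x - 4)*(x + 2)*(x + 5) = 0, at x = -5, -2, 4.
On [-5, -2] the curve lies above the axis; ∫[-5,-2] (3*x**3 + 9*x**2 - 54*x - 120) dx = 405/4, giving area 405/4.
On [-2, 4] the curve lies below the axis; ∫[-2,4] (3*x**3 + 9*x**2 - 54*x - 120) dx = -648, giving area 648.
Total area = 405/4 + 648 = 2997/4.

2997/4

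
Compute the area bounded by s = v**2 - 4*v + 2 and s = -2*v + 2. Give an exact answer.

4/3

Both boundary curves give s as a function of v, so integrate with respect to v. Setting them equal: v**2 - 2*v = 0, i.e. v*(v - 2) = 0, so they meet at v = 0, 2.
For v in [0, 2], s = v**2 - 4*v + 2 is on the left; area = ∫[0,2] (-(v**2 - 2*v)) dv = 4/3.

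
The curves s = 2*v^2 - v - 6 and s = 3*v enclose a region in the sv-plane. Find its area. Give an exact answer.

64/3

Both boundary curves give s as a function of v, so integrate with respect to v. Setting them equal: 2*v^2 - 4*v - 6 = 0, i.e. 2*(v - 3)*(v + 1) = 0, so they meet at v = -1, 3.
For v in [-1, 3], s = 2*v^2 - v - 6 is on the left; area = ∫[-1,3] (-(2*v^2 - 4*v - 6)) dv = 64/3.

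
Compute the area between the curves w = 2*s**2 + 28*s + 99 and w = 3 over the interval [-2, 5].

On [-2, 5], (2*s**2 + 28*s + 99) - (3) = 2*s**2 + 28*s + 96 is ≥ 0 throughout, so the area is a single integral of |2*s**2 + 28*s + 96|.
∫[-2,5] (2*s**2 + 28*s + 96) ds = 3164/3.

3164/3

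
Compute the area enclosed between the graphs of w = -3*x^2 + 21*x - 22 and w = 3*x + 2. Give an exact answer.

Set the curves equal: -3*x^2 + 21*x - 22 = 3*x + 2, so -3*x^2 + 18*x - 24 = 0, which factors as -3*(x - 4)*(x - 2) = 0. The curves meet at x = 2, 4.
On [2, 4], w = -3*x^2 + 21*x - 22 is on top; that piece has area ∫[2,4] (-3*x^2 + 18*x - 24) dx = 4.

4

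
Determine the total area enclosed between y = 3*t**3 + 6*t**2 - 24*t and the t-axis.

The curve meets the t-axis where 3*t**3 + 6*t**2 - 24*t = 0, i.e. 3*t*(t - 2)*(t + 4) = 0, at t = -4, 0, 2.
On [-4, 0] the curve lies above the axis; ∫[-4,0] (3*t**3 + 6*t**2 - 24*t) dt = 128, giving area 128.
On [0, 2] the curve lies below the axis; ∫[0,2] (3*t**3 + 6*t**2 - 24*t) dt = -20, giving area 20.
Total area = 128 + 20 = 148.

148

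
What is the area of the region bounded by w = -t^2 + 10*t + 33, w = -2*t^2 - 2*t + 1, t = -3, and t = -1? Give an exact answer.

On [-3, -1], (-t^2 + 10*t + 33) - (-2*t^2 - 2*t + 1) = t^2 + 12*t + 32 is ≥ 0 throughout, so the area is a single integral of |t^2 + 12*t + 32|.
∫[-3,-1] (t^2 + 12*t + 32) dt = 74/3.

74/3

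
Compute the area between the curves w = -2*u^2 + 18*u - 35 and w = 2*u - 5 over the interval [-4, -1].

252

On [-4, -1], (-2*u^2 + 18*u - 35) - (2*u - 5) = -2*u^2 + 16*u - 30 is ≤ 0 throughout, so the area is a single integral of |-2*u^2 + 16*u - 30|.
∫[-4,-1] (-2*u^2 + 16*u - 30) du = -252; the area of that piece is 252.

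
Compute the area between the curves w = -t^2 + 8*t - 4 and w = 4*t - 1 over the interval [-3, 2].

38

The difference (-t^2 + 8*t - 4) - (4*t - 1) = -t^2 + 4*t - 3 changes sign at t = 1 inside [-3, 2], so split the integral there.
∫[-3,1] (-t^2 + 4*t - 3) dt = -112/3; the area of that piece is 112/3.
∫[1,2] (-t^2 + 4*t - 3) dt = 2/3.
Total area = 112/3 + 2/3 = 38.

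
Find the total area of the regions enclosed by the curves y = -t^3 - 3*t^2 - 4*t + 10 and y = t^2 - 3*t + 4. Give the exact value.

71/6

Set the curves equal: -t^3 - 3*t^2 - 4*t + 10 = t^2 - 3*t + 4, so -t^3 - 4*t^2 - t + 6 = 0, which factors as -(t - 1)*(t + 2)*(t + 3) = 0. The curves meet at t = -3, -2, 1.
On [-3, -2], y = t^2 - 3*t + 4 is on top; that piece has area ∫[-3,-2] (-(-t^3 - 4*t^2 - t + 6)) dt = 7/12.
On [-2, 1], y = -t^3 - 3*t^2 - 4*t + 10 is on top; that piece has area ∫[-2,1] (-t^3 - 4*t^2 - t + 6) dt = 45/4.
Total enclosed area = 7/12 + 45/4 = 71/6.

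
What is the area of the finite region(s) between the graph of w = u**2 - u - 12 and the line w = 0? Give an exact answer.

343/6

The curve meets the u-axis where u**2 - u - 12 = 0, i.e. (u - 4)*(u + 3) = 0, at u = -3, 4.
On [-3, 4] the curve lies below the axis; ∫[-3,4] (u**2 - u - 12) du = -343/6, giving area 343/6.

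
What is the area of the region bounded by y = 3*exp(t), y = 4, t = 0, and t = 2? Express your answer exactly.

The difference (3*exp(t)) - (4) = 3*exp(t) - 4 changes sign at t = log(4/3) inside [0, 2], so split the integral there.
∫[0,log(4/3)] (3*exp(t) - 4) dt = log(81/256) + 1; the area of that piece is -1 + log(256/81).
∫[log(4/3),2] (3*exp(t) - 4) dt = -12 - 4*log(3) + 8*log(2) + 3*exp(2).
Total area = (-1 + log(256/81)) + (-12 - 4*log(3) + 8*log(2) + 3*exp(2)) = -13 - 8*log(3) + 16*log(2) + 3*exp(2).

-13 - 8*log(3) + 16*log(2) + 3*exp(2)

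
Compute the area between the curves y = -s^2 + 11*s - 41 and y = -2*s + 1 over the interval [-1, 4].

805/6

On [-1, 4], (-s^2 + 11*s - 41) - (-2*s + 1) = -s^2 + 13*s - 42 is ≤ 0 throughout, so the area is a single integral of |-s^2 + 13*s - 42|.
∫[-1,4] (-s^2 + 13*s - 42) ds = -805/6; the area of that piece is 805/6.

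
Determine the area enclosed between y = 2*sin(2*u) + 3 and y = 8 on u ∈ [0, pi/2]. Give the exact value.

-2 + 5*pi/2

On [0, pi/2], (2*sin(2*u) + 3) - (8) = 2*sin(2*u) - 5 is ≤ 0 throughout, so the area is a single integral of |2*sin(2*u) - 5|.
∫[0,pi/2] (2*sin(2*u) - 5) du = 2 - 5*pi/2; the area of that piece is -2 + 5*pi/2.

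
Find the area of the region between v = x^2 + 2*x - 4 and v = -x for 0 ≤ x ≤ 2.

The difference (x^2 + 2*x - 4) - (-x) = x^2 + 3*x - 4 changes sign at x = 1 inside [0, 2], so split the integral there.
∫[0,1] (x^2 + 3*x - 4) dx = -13/6; the area of that piece is 13/6.
∫[1,2] (x^2 + 3*x - 4) dx = 17/6.
Total area = 13/6 + 17/6 = 5.

5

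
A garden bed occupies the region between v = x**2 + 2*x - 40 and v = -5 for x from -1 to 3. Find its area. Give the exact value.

368/3

On [-1, 3], (x**2 + 2*x - 40) - (-5) = x**2 + 2*x - 35 is ≤ 0 throughout, so the area is a single integral of |x**2 + 2*x - 35|.
∫[-1,3] (x**2 + 2*x - 35) dx = -368/3; the area of that piece is 368/3.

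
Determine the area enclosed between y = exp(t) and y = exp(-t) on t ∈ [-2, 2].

-4 + 2*exp(-2) + 2*exp(2)

The difference (exp(t)) - (exp(-t)) = exp(t) - exp(-t) changes sign at t = 0 inside [-2, 2], so split the integral there.
∫[-2,0] (exp(t) - exp(-t)) dt = -exp(2) - exp(-2) + 2; the area of that piece is -2 + exp(-2) + exp(2).
∫[0,2] (exp(t) - exp(-t)) dt = -2 + exp(-2) + exp(2).
Total area = (-2 + exp(-2) + exp(2)) + (-2 + exp(-2) + exp(2)) = -4 + 2*exp(-2) + 2*exp(2).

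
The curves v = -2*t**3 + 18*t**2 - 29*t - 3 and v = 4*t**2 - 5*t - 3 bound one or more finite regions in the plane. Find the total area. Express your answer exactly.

Set the curves equal: -2*t**3 + 18*t**2 - 29*t - 3 = 4*t**2 - 5*t - 3, so -2*t**3 + 14*t**2 - 24*t = 0, which factors as -2*t*(t - 4)*(t - 3) = 0. The curves meet at t = 0, 3, 4.
On [0, 3], v = 4*t**2 - 5*t - 3 is on top; that piece has area ∫[0,3] (-(-2*t**3 + 14*t**2 - 24*t)) dt = 45/2.
On [3, 4], v = -2*t**3 + 18*t**2 - 29*t - 3 is on top; that piece has area ∫[3,4] (-2*t**3 + 14*t**2 - 24*t) dt = 7/6.
Total enclosed area = 45/2 + 7/6 = 71/3.

71/3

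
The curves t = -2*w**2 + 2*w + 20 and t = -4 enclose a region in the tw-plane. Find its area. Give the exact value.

343/3

Both boundary curves give t as a function of w, so integrate with respect to w. Setting them equal: -2*w**2 + 2*w + 24 = 0, i.e. -2*(w - 4)*(w + 3) = 0, so they meet at w = -3, 4.
For w in [-3, 4], t = -2*w**2 + 2*w + 20 is on the right; area = ∫[-3,4] (-2*w**2 + 2*w + 24) dw = 343/3.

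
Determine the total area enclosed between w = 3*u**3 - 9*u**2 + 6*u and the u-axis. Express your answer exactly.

3/2

The curve meets the u-axis where 3*u**3 - 9*u**2 + 6*u = 0, i.e. 3*u*(u - 2)*(u - 1) = 0, at u = 0, 1, 2.
On [0, 1] the curve lies above the axis; ∫[0,1] (3*u**3 - 9*u**2 + 6*u) du = 3/4, giving area 3/4.
On [1, 2] the curve lies below the axis; ∫[1,2] (3*u**3 - 9*u**2 + 6*u) du = -3/4, giving area 3/4.
Total area = 3/4 + 3/4 = 3/2.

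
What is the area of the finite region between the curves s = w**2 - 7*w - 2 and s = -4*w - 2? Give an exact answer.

9/2

Both boundary curves give s as a function of w, so integrate with respect to w. Setting them equal: w**2 - 3*w = 0, i.e. w*(w - 3) = 0, so they meet at w = 0, 3.
For w in [0, 3], s = w**2 - 7*w - 2 is on the left; area = ∫[0,3] (-(w**2 - 3*w)) dw = 9/2.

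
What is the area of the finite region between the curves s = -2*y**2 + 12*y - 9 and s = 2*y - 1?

Both boundary curves give s as a function of y, so integrate with respect to y. Setting them equal: -2*y**2 + 10*y - 8 = 0, i.e. -2*(y - 4)*(y - 1) = 0, so they meet at y = 1, 4.
For y in [1, 4], s = -2*y**2 + 12*y - 9 is on the right; area = ∫[1,4] (-2*y**2 + 10*y - 8) dy = 9.

9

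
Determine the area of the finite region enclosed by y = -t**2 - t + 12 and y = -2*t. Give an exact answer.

Set the curves equal: -t**2 - t + 12 = -2*t, so -t**2 + t + 12 = 0, which factors as -(t - 4)*(t + 3) = 0. The curves meet at t = -3, 4.
On [-3, 4], y = -t**2 - t + 12 is on top; that piece has area ∫[-3,4] (-t**2 + t + 12) dt = 343/6.

343/6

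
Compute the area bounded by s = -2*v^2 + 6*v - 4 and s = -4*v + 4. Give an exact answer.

Both boundary curves give s as a function of v, so integrate with respect to v. Setting them equal: -2*v^2 + 10*v - 8 = 0, i.e. -2*(v - 4)*(v - 1) = 0, so they meet at v = 1, 4.
For v in [1, 4], s = -2*v^2 + 6*v - 4 is on the right; area = ∫[1,4] (-2*v^2 + 10*v - 8) dv = 9.

9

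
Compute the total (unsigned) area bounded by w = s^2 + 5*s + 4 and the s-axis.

The curve meets the s-axis where s^2 + 5*s + 4 = 0, i.e. (s + 1)*(s + 4) = 0, at s = -4, -1.
On [-4, -1] the curve lies below the axis; ∫[-4,-1] (s^2 + 5*s + 4) ds = -9/2, giving area 9/2.

9/2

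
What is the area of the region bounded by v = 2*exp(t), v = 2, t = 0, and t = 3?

-8 + 2*exp(3)

On [0, 3], (2*exp(t)) - (2) = 2*exp(t) - 2 is ≥ 0 throughout, so the area is a single integral of |2*exp(t) - 2|.
∫[0,3] (2*exp(t) - 2) dt = -8 + 2*exp(3).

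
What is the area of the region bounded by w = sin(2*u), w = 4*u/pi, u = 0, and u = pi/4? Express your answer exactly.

On [0, pi/4], (sin(2*u)) - (4*u/pi) = -4*u/pi + sin(2*u) is ≥ 0 throughout, so the area is a single integral of |-4*u/pi + sin(2*u)|.
∫[0,pi/4] (-4*u/pi + sin(2*u)) du = 1/2 - pi/8.

1/2 - pi/8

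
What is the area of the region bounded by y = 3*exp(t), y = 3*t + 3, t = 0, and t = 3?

On [0, 3], (3*exp(t)) - (3*t + 3) = -3*t + 3*exp(t) - 3 is ≥ 0 throughout, so the area is a single integral of |-3*t + 3*exp(t) - 3|.
∫[0,3] (-3*t + 3*exp(t) - 3) dt = -51/2 + 3*exp(3).

-51/2 + 3*exp(3)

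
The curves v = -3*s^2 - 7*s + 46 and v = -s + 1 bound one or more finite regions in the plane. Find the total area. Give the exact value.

256

Set the curves equal: -3*s^2 - 7*s + 46 = -s + 1, so -3*s^2 - 6*s + 45 = 0, which factors as -3*(s - 3)*(s + 5) = 0. The curves meet at s = -5, 3.
On [-5, 3], v = -3*s^2 - 7*s + 46 is on top; that piece has area ∫[-5,3] (-3*s^2 - 6*s + 45) ds = 256.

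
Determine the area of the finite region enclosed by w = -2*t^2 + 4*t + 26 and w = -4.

512/3

Set the curves equal: -2*t^2 + 4*t + 26 = -4, so -2*t^2 + 4*t + 30 = 0, which factors as -2*(t - 5)*(t + 3) = 0. The curves meet at t = -3, 5.
On [-3, 5], w = -2*t^2 + 4*t + 26 is on top; that piece has area ∫[-3,5] (-2*t^2 + 4*t + 30) dt = 512/3.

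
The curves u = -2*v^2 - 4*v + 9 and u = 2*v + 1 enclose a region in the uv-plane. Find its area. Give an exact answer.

Both boundary curves give u as a function of v, so integrate with respect to v. Setting them equal: -2*v^2 - 6*v + 8 = 0, i.e. -2*(v - 1)*(v + 4) = 0, so they meet at v = -4, 1.
For v in [-4, 1], u = -2*v^2 - 4*v + 9 is on the right; area = ∫[-4,1] (-2*v^2 - 6*v + 8) dv = 125/3.

125/3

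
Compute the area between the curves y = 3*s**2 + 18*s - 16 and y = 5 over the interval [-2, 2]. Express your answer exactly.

94

The difference (3*s**2 + 18*s - 16) - (5) = 3*s**2 + 18*s - 21 changes sign at s = 1 inside [-2, 2], so split the integral there.
∫[-2,1] (3*s**2 + 18*s - 21) ds = -81; the area of that piece is 81.
∫[1,2] (3*s**2 + 18*s - 21) ds = 13.
Total area = 81 + 13 = 94.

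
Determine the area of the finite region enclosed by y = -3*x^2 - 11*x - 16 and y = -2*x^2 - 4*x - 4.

Set the curves equal: -3*x^2 - 11*x - 16 = -2*x^2 - 4*x - 4, so -x^2 - 7*x - 12 = 0, which factors as -(x + 3)*(x + 4) = 0. The curves meet at x = -4, -3.
On [-4, -3], y = -3*x^2 - 11*x - 16 is on top; that piece has area ∫[-4,-3] (-x^2 - 7*x - 12) dx = 1/6.

1/6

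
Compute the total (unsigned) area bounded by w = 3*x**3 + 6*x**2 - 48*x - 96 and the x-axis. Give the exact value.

568

The curve meets the x-axis where 3*x**3 + 6*x**2 - 48*x - 96 = 0, i.e. 3*(x - 4)*(x + 2)*(x + 4) = 0, at x = -4, -2, 4.
On [-4, -2] the curve lies above the axis; ∫[-4,-2] (3*x**3 + 6*x**2 - 48*x - 96) dx = 28, giving area 28.
On [-2, 4] the curve lies below the axis; ∫[-2,4] (3*x**3 + 6*x**2 - 48*x - 96) dx = -540, giving area 540.
Total area = 28 + 540 = 568.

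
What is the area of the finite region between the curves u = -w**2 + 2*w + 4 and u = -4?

36

Both boundary curves give u as a function of w, so integrate with respect to w. Setting them equal: -w**2 + 2*w + 8 = 0, i.e. -(w - 4)*(w + 2) = 0, so they meet at w = -2, 4.
For w in [-2, 4], u = -w**2 + 2*w + 4 is on the right; area = ∫[-2,4] (-w**2 + 2*w + 8) dw = 36.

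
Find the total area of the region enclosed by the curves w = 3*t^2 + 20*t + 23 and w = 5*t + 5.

1/2

Set the curves equal: 3*t^2 + 20*t + 23 = 5*t + 5, so 3*t^2 + 15*t + 18 = 0, which factors as 3*(t + 2)*(t + 3) = 0. The curves meet at t = -3, -2.
On [-3, -2], w = 5*t + 5 is on top; that piece has area ∫[-3,-2] (-(3*t^2 + 15*t + 18)) dt = 1/2.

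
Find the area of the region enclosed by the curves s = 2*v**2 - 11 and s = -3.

Both boundary curves give s as a function of v, so integrate with respect to v. Setting them equal: 2*v**2 - 8 = 0, i.e. 2*(v - 2)*(v + 2) = 0, so they meet at v = -2, 2.
For v in [-2, 2], s = 2*v**2 - 11 is on the left; area = ∫[-2,2] (-(2*v**2 - 8)) dv = 64/3.

64/3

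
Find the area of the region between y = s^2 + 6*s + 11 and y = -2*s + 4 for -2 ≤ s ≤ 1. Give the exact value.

The difference (s^2 + 6*s + 11) - (-2*s + 4) = s^2 + 8*s + 7 changes sign at s = -1 inside [-2, 1], so split the integral there.
∫[-2,-1] (s^2 + 8*s + 7) ds = -8/3; the area of that piece is 8/3.
∫[-1,1] (s^2 + 8*s + 7) ds = 44/3.
Total area = 8/3 + 44/3 = 52/3.

52/3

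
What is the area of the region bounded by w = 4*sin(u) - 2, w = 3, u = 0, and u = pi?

-8 + 5*pi

On [0, pi], (4*sin(u) - 2) - (3) = 4*sin(u) - 5 is ≤ 0 throughout, so the area is a single integral of |4*sin(u) - 5|.
∫[0,pi] (4*sin(u) - 5) du = 8 - 5*pi; the area of that piece is -8 + 5*pi.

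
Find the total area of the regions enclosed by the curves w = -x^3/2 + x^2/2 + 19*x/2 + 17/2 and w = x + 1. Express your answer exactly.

Set the curves equal: -x^3/2 + x^2/2 + 19*x/2 + 17/2 = x + 1, so -x^3/2 + x^2/2 + 17*x/2 + 15/2 = 0, which factors as -(x - 5)*(x + 1)*(x + 3)/2 = 0. The curves meet at x = -3, -1, 5.
On [-3, -1], w = x + 1 is on top; that piece has area ∫[-3,-1] (-(-x^3/2 + x^2/2 + 17*x/2 + 15/2)) dx = 14/3.
On [-1, 5], w = -x^3/2 + x^2/2 + 19*x/2 + 17/2 is on top; that piece has area ∫[-1,5] (-x^3/2 + x^2/2 + 17*x/2 + 15/2) dx = 90.
Total enclosed area = 14/3 + 90 = 284/3.

284/3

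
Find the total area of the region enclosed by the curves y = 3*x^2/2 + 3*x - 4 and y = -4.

2

Set the curves equal: 3*x^2/2 + 3*x - 4 = -4, so 3*x^2/2 + 3*x = 0, which factors as 3*x*(x + 2)/2 = 0. The curves meet at x = -2, 0.
On [-2, 0], y = -4 is on top; that piece has area ∫[-2,0] (-(3*x^2/2 + 3*x)) dx = 2.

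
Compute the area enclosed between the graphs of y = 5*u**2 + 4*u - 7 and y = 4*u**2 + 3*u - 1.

125/6

Set the curves equal: 5*u**2 + 4*u - 7 = 4*u**2 + 3*u - 1, so u**2 + u - 6 = 0, which factors as (u - 2)*(u + 3) = 0. The curves meet at u = -3, 2.
On [-3, 2], y = 4*u**2 + 3*u - 1 is on top; that piece has area ∫[-3,2] (-(u**2 + u - 6)) du = 125/6.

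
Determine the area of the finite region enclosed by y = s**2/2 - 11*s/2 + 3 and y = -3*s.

1/12

Set the curves equal: s**2/2 - 11*s/2 + 3 = -3*s, so s**2/2 - 5*s/2 + 3 = 0, which factors as (s - 3)*(s - 2)/2 = 0. The curves meet at s = 2, 3.
On [2, 3], y = -3*s is on top; that piece has area ∫[2,3] (-(s**2/2 - 5*s/2 + 3)) ds = 1/12.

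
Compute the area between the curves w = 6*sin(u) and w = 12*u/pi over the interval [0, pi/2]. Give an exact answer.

6 - 3*pi/2

On [0, pi/2], (6*sin(u)) - (12*u/pi) = -12*u/pi + 6*sin(u) is ≥ 0 throughout, so the area is a single integral of |-12*u/pi + 6*sin(u)|.
∫[0,pi/2] (-12*u/pi + 6*sin(u)) du = 6 - 3*pi/2.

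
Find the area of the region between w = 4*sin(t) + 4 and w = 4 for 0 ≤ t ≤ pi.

On [0, pi], (4*sin(t) + 4) - (4) = 4*sin(t) is ≥ 0 throughout, so the area is a single integral of |4*sin(t)|.
∫[0,pi] (4*sin(t)) dt = 8.

8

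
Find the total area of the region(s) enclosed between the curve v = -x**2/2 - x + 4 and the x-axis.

18

The curve meets the x-axis where -x**2/2 - x + 4 = 0, i.e. -(x - 2)*(x + 4)/2 = 0, at x = -4, 2.
On [-4, 2] the curve lies above the axis; ∫[-4,2] (-x**2/2 - x + 4) dx = 18, giving area 18.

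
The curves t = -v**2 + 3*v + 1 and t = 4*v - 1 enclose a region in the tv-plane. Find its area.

Both boundary curves give t as a function of v, so integrate with respect to v. Setting them equal: -v**2 - v + 2 = 0, i.e. -(v - 1)*(v + 2) = 0, so they meet at v = -2, 1.
For v in [-2, 1], t = -v**2 + 3*v + 1 is on the right; area = ∫[-2,1] (-v**2 - v + 2) dv = 9/2.

9/2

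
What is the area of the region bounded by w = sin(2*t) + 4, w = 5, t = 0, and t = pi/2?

On [0, pi/2], (sin(2*t) + 4) - (5) = sin(2*t) - 1 is ≤ 0 throughout, so the area is a single integral of |sin(2*t) - 1|.
∫[0,pi/2] (sin(2*t) - 1) dt = 1 - pi/2; the area of that piece is -1 + pi/2.

-1 + pi/2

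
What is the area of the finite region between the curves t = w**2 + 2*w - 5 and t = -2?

32/3

Both boundary curves give t as a function of w, so integrate with respect to w. Setting them equal: w**2 + 2*w - 3 = 0, i.e. (w - 1)*(w + 3) = 0, so they meet at w = -3, 1.
For w in [-3, 1], t = w**2 + 2*w - 5 is on the left; area = ∫[-3,1] (-(w**2 + 2*w - 3)) dw = 32/3.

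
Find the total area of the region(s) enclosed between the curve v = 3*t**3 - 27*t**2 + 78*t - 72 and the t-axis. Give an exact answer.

The curve meets the t-axis where 3*t**3 - 27*t**2 + 78*t - 72 = 0, i.e. 3*(t - 4)*(t - 3)*(t - 2) = 0, at t = 2, 3, 4.
On [2, 3] the curve lies above the axis; ∫[2,3] (3*t**3 - 27*t**2 + 78*t - 72) dt = 3/4, giving area 3/4.
On [3, 4] the curve lies below the axis; ∫[3,4] (3*t**3 - 27*t**2 + 78*t - 72) dt = -3/4, giving area 3/4.
Total area = 3/4 + 3/4 = 3/2.

3/2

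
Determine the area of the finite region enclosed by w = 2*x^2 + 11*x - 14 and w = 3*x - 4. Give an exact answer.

Set the curves equal: 2*x^2 + 11*x - 14 = 3*x - 4, so 2*x^2 + 8*x - 10 = 0, which factors as 2*(x - 1)*(x + 5) = 0. The curves meet at x = -5, 1.
On [-5, 1], w = 3*x - 4 is on top; that piece has area ∫[-5,1] (-(2*x^2 + 8*x - 10)) dx = 72.

72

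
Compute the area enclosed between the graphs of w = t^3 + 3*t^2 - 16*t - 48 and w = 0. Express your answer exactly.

Set the curves equal: t^3 + 3*t^2 - 16*t - 48 = 0, so t^3 + 3*t^2 - 16*t - 48 = 0, which factors as (t - 4)*(t + 3)*(t + 4) = 0. The curves meet at t = -4, -3, 4.
On [-4, -3], w = t^3 + 3*t^2 - 16*t - 48 is on top; that piece has area ∫[-4,-3] (t^3 + 3*t^2 - 16*t - 48) dt = 5/4.
On [-3, 4], w = 0 is on top; that piece has area ∫[-3,4] (-(t^3 + 3*t^2 - 16*t - 48)) dt = 1029/4.
Total enclosed area = 5/4 + 1029/4 = 517/2.

517/2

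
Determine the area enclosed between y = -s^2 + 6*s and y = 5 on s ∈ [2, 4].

On [2, 4], (-s^2 + 6*s) - (5) = -s^2 + 6*s - 5 is ≥ 0 throughout, so the area is a single integral of |-s^2 + 6*s - 5|.
∫[2,4] (-s^2 + 6*s - 5) ds = 22/3.

22/3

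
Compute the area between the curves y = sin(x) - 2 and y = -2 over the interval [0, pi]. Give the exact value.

On [0, pi], (sin(x) - 2) - (-2) = sin(x) is ≥ 0 throughout, so the area is a single integral of |sin(x)|.
∫[0,pi] (sin(x)) dx = 2.

2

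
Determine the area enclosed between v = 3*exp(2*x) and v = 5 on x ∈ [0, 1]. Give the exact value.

The difference (3*exp(2*x)) - (5) = 3*exp(2*x) - 5 changes sign at x = -log(3)/2 + log(5)/2 inside [0, 1], so split the integral there.
∫[0,-log(3)/2 + log(5)/2] (3*exp(2*x) - 5) dx = log(9*sqrt(15)/125) + 1; the area of that piece is -1 + log(25*sqrt(15)/27).
∫[-log(3)/2 + log(5)/2,1] (3*exp(2*x) - 5) dx = -15/2 - 5*log(3)/2 + 5*log(5)/2 + 3*exp(2)/2.
Total area = (-1 + log(25*sqrt(15)/27)) + (-15/2 - 5*log(3)/2 + 5*log(5)/2 + 3*exp(2)/2) = -17/2 - 11*log(3)/2 + log(15)/2 + 9*log(5)/2 + 3*exp(2)/2.

-17/2 - 11*log(3)/2 + log(15)/2 + 9*log(5)/2 + 3*exp(2)/2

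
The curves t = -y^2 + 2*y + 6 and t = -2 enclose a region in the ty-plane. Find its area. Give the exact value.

Both boundary curves give t as a function of y, so integrate with respect to y. Setting them equal: -y^2 + 2*y + 8 = 0, i.e. -(y - 4)*(y + 2) = 0, so they meet at y = -2, 4.
For y in [-2, 4], t = -y^2 + 2*y + 6 is on the right; area = ∫[-2,4] (-y^2 + 2*y + 8) dy = 36.

36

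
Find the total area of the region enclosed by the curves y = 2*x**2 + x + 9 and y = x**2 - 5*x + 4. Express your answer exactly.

Set the curves equal: 2*x**2 + x + 9 = x**2 - 5*x + 4, so x**2 + 6*x + 5 = 0, which factors as (x + 1)*(x + 5) = 0. The curves meet at x = -5, -1.
On [-5, -1], y = x**2 - 5*x + 4 is on top; that piece has area ∫[-5,-1] (-(x**2 + 6*x + 5)) dx = 32/3.

32/3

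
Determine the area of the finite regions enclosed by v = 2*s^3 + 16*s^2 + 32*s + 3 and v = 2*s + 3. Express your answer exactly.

253/6

Set the curves equal: 2*s^3 + 16*s^2 + 32*s + 3 = 2*s + 3, so 2*s^3 + 16*s^2 + 30*s = 0, which factors as 2*s*(s + 3)*(s + 5) = 0. The curves meet at s = -5, -3, 0.
On [-5, -3], v = 2*s^3 + 16*s^2 + 32*s + 3 is on top; that piece has area ∫[-5,-3] (2*s^3 + 16*s^2 + 30*s) ds = 32/3.
On [-3, 0], v = 2*s + 3 is on top; that piece has area ∫[-3,0] (-(2*s^3 + 16*s^2 + 30*s)) ds = 63/2.
Total enclosed area = 32/3 + 63/2 = 253/6.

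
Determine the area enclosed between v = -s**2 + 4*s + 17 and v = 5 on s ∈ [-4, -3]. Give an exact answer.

On [-4, -3], (-s**2 + 4*s + 17) - (5) = -s**2 + 4*s + 12 is ≤ 0 throughout, so the area is a single integral of |-s**2 + 4*s + 12|.
∫[-4,-3] (-s**2 + 4*s + 12) ds = -43/3; the area of that piece is 43/3.

43/3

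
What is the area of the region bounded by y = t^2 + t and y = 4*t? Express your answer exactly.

9/2

Set the curves equal: t^2 + t = 4*t, so t^2 - 3*t = 0, which factors as t*(t - 3) = 0. The curves meet at t = 0, 3.
On [0, 3], y = 4*t is on top; that piece has area ∫[0,3] (-(t^2 - 3*t)) dt = 9/2.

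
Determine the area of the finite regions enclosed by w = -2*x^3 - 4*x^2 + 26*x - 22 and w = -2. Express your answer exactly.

1741/6

Set the curves equal: -2*x^3 - 4*x^2 + 26*x - 22 = -2, so -2*x^3 - 4*x^2 + 26*x - 20 = 0, which factors as -2*(x - 2)*(x - 1)*(x + 5) = 0. The curves meet at x = -5, 1, 2.
On [-5, 1], w = -2 is on top; that piece has area ∫[-5,1] (-(-2*x^3 - 4*x^2 + 26*x - 20)) dx = 288.
On [1, 2], w = -2*x^3 - 4*x^2 + 26*x - 22 is on top; that piece has area ∫[1,2] (-2*x^3 - 4*x^2 + 26*x - 20) dx = 13/6.
Total enclosed area = 288 + 13/6 = 1741/6.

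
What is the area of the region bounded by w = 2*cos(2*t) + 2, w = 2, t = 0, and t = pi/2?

2

The difference (2*cos(2*t) + 2) - (2) = 2*cos(2*t) changes sign at t = pi/4 inside [0, pi/2], so split the integral there.
∫[0,pi/4] (2*cos(2*t)) dt = 1.
∫[pi/4,pi/2] (2*cos(2*t)) dt = -1; the area of that piece is 1.
Total area = 1 + 1 = 2.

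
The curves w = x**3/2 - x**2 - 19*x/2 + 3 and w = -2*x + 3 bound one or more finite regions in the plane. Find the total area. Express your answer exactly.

863/12

Set the curves equal: x**3/2 - x**2 - 19*x/2 + 3 = -2*x + 3, so x**3/2 - x**2 - 15*x/2 = 0, which factors as x*(x - 5)*(x + 3)/2 = 0. The curves meet at x = -3, 0, 5.
On [-3, 0], w = x**3/2 - x**2 - 19*x/2 + 3 is on top; that piece has area ∫[-3,0] (x**3/2 - x**2 - 15*x/2) dx = 117/8.
On [0, 5], w = -2*x + 3 is on top; that piece has area ∫[0,5] (-(x**3/2 - x**2 - 15*x/2)) dx = 1375/24.
Total enclosed area = 117/8 + 1375/24 = 863/12.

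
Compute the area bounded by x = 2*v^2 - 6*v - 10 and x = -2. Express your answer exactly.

125/3

Both boundary curves give x as a function of v, so integrate with respect to v. Setting them equal: 2*v^2 - 6*v - 8 = 0, i.e. 2*(v - 4)*(v + 1) = 0, so they meet at v = -1, 4.
For v in [-1, 4], x = 2*v^2 - 6*v - 10 is on the left; area = ∫[-1,4] (-(2*v^2 - 6*v - 8)) dv = 125/3.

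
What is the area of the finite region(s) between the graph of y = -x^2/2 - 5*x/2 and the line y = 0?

The curve meets the x-axis where -x^2/2 - 5*x/2 = 0, i.e. -x*(x + 5)/2 = 0, at x = -5, 0.
On [-5, 0] the curve lies above the axis; ∫[-5,0] (-x^2/2 - 5*x/2) dx = 125/12, giving area 125/12.

125/12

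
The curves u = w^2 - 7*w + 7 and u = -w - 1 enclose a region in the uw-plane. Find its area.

4/3

Both boundary curves give u as a function of w, so integrate with respect to w. Setting them equal: w^2 - 6*w + 8 = 0, i.e. (w - 4)*(w - 2) = 0, so they meet at w = 2, 4.
For w in [2, 4], u = w^2 - 7*w + 7 is on the left; area = ∫[2,4] (-(w^2 - 6*w + 8)) dw = 4/3.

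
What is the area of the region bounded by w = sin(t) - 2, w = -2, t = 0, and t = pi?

2

On [0, pi], (sin(t) - 2) - (-2) = sin(t) is ≥ 0 throughout, so the area is a single integral of |sin(t)|.
∫[0,pi] (sin(t)) dt = 2.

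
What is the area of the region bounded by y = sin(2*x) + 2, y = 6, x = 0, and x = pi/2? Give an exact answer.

-1 + 2*pi

On [0, pi/2], (sin(2*x) + 2) - (6) = sin(2*x) - 4 is ≤ 0 throughout, so the area is a single integral of |sin(2*x) - 4|.
∫[0,pi/2] (sin(2*x) - 4) dx = 1 - 2*pi; the area of that piece is -1 + 2*pi.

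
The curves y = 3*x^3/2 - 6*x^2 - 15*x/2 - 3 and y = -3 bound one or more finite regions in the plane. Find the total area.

443/4

Set the curves equal: 3*x^3/2 - 6*x^2 - 15*x/2 - 3 = -3, so 3*x^3/2 - 6*x^2 - 15*x/2 = 0, which factors as 3*x*(x - 5)*(x + 1)/2 = 0. The curves meet at x = -1, 0, 5.
On [-1, 0], y = 3*x^3/2 - 6*x^2 - 15*x/2 - 3 is on top; that piece has area ∫[-1,0] (3*x^3/2 - 6*x^2 - 15*x/2) dx = 11/8.
On [0, 5], y = -3 is on top; that piece has area ∫[0,5] (-(3*x^3/2 - 6*x^2 - 15*x/2)) dx = 875/8.
Total enclosed area = 11/8 + 875/8 = 443/4.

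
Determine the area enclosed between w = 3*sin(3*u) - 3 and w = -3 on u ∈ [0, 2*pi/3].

4

The difference (3*sin(3*u) - 3) - (-3) = 3*sin(3*u) changes sign at u = pi/3 inside [0, 2*pi/3], so split the integral there.
∫[0,pi/3] (3*sin(3*u)) du = 2.
∫[pi/3,2*pi/3] (3*sin(3*u)) du = -2; the area of that piece is 2.
Total area = 2 + 2 = 4.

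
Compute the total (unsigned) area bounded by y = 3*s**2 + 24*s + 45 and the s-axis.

The curve meets the s-axis where 3*s**2 + 24*s + 45 = 0, i.e. 3*(s + 3)*(s + 5) = 0, at s = -5, -3.
On [-5, -3] the curve lies below the axis; ∫[-5,-3] (3*s**2 + 24*s + 45) ds = -4, giving area 4.

4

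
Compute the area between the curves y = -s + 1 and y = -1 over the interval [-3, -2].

On [-3, -2], (-s + 1) - (-1) = -s + 2 is ≥ 0 throughout, so the area is a single integral of |-s + 2|.
∫[-3,-2] (-s + 2) ds = 9/2.

9/2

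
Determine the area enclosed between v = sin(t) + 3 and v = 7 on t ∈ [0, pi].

On [0, pi], (sin(t) + 3) - (7) = sin(t) - 4 is ≤ 0 throughout, so the area is a single integral of |sin(t) - 4|.
∫[0,pi] (sin(t) - 4) dt = 2 - 4*pi; the area of that piece is -2 + 4*pi.

-2 + 4*pi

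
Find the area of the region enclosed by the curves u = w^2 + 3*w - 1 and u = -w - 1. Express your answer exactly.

32/3

Both boundary curves give u as a function of w, so integrate with respect to w. Setting them equal: w^2 + 4*w = 0, i.e. w*(w + 4) = 0, so they meet at w = -4, 0.
For w in [-4, 0], u = w^2 + 3*w - 1 is on the left; area = ∫[-4,0] (-(w^2 + 4*w)) dw = 32/3.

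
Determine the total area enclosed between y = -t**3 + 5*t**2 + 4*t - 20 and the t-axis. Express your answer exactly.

937/12

The curve meets the t-axis where -t**3 + 5*t**2 + 4*t - 20 = 0, i.e. -(t - 5)*(t - 2)*(t + 2) = 0, at t = -2, 2, 5.
On [-2, 2] the curve lies below the axis; ∫[-2,2] (-t**3 + 5*t**2 + 4*t - 20) dt = -160/3, giving area 160/3.
On [2, 5] the curve lies above the axis; ∫[2,5] (-t**3 + 5*t**2 + 4*t - 20) dt = 99/4, giving area 99/4.
Total area = 160/3 + 99/4 = 937/12.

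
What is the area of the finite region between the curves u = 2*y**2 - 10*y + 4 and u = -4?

9

Both boundary curves give u as a function of y, so integrate with respect to y. Setting them equal: 2*y**2 - 10*y + 8 = 0, i.e. 2*(y - 4)*(y - 1) = 0, so they meet at y = 1, 4.
For y in [1, 4], u = 2*y**2 - 10*y + 4 is on the left; area = ∫[1,4] (-(2*y**2 - 10*y + 8)) dy = 9.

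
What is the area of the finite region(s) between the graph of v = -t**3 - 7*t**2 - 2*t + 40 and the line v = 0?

The curve meets the t-axis where -t**3 - 7*t**2 - 2*t + 40 = 0, i.e. -(t - 2)*(t + 4)*(t + 5) = 0, at t = -5, -4, 2.
On [-5, -4] the curve lies below the axis; ∫[-5,-4] (-t**3 - 7*t**2 - 2*t + 40) dt = -13/12, giving area 13/12.
On [-4, 2] the curve lies above the axis; ∫[-4,2] (-t**3 - 7*t**2 - 2*t + 40) dt = 144, giving area 144.
Total area = 13/12 + 144 = 1741/12.

1741/12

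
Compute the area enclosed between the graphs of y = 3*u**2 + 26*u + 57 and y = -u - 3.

Set the curves equal: 3*u**2 + 26*u + 57 = -u - 3, so 3*u**2 + 27*u + 60 = 0, which factors as 3*(u + 4)*(u + 5) = 0. The curves meet at u = -5, -4.
On [-5, -4], y = -u - 3 is on top; that piece has area ∫[-5,-4] (-(3*u**2 + 27*u + 60)) du = 1/2.

1/2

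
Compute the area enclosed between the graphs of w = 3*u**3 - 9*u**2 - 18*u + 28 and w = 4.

243/2

Set the curves equal: 3*u**3 - 9*u**2 - 18*u + 28 = 4, so 3*u**3 - 9*u**2 - 18*u + 24 = 0, which factors as 3*(u - 4)*(u - 1)*(u + 2) = 0. The curves meet at u = -2, 1, 4.
On [-2, 1], w = 3*u**3 - 9*u**2 - 18*u + 28 is on top; that piece has area ∫[-2,1] (3*u**3 - 9*u**2 - 18*u + 24) du = 243/4.
On [1, 4], w = 4 is on top; that piece has area ∫[1,4] (-(3*u**3 - 9*u**2 - 18*u + 24)) du = 243/4.
Total enclosed area = 243/4 + 243/4 = 243/2.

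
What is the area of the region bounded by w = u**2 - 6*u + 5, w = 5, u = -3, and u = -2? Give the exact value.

On [-3, -2], (u**2 - 6*u + 5) - (5) = u**2 - 6*u is ≥ 0 throughout, so the area is a single integral of |u**2 - 6*u|.
∫[-3,-2] (u**2 - 6*u) du = 64/3.

64/3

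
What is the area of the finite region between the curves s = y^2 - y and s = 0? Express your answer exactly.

Both boundary curves give s as a function of y, so integrate with respect to y. Setting them equal: y^2 - y = 0, i.e. y*(y - 1) = 0, so they meet at y = 0, 1.
For y in [0, 1], s = y^2 - y is on the left; area = ∫[0,1] (-(y^2 - y)) dy = 1/6.

1/6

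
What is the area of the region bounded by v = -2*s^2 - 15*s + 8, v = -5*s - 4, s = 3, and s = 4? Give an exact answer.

143/3

On [3, 4], (-2*s^2 - 15*s + 8) - (-5*s - 4) = -2*s^2 - 10*s + 12 is ≤ 0 throughout, so the area is a single integral of |-2*s^2 - 10*s + 12|.
∫[3,4] (-2*s^2 - 10*s + 12) ds = -143/3; the area of that piece is 143/3.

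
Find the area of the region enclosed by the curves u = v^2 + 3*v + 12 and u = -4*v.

1/6

Both boundary curves give u as a function of v, so integrate with respect to v. Setting them equal: v^2 + 7*v + 12 = 0, i.e. (v + 3)*(v + 4) = 0, so they meet at v = -4, -3.
For v in [-4, -3], u = v^2 + 3*v + 12 is on the left; area = ∫[-4,-3] (-(v^2 + 7*v + 12)) dv = 1/6.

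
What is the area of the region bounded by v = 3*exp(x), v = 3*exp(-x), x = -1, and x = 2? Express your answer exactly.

-12 + 3*exp(-2) + 3*exp(-1) + 3*exp(1) + 3*exp(2)

The difference (3*exp(x)) - (3*exp(-x)) = 3*exp(x) - 3*exp(-x) changes sign at x = 0 inside [-1, 2], so split the integral there.
∫[-1,0] (3*exp(x) - 3*exp(-x)) dx = -3*exp(1) - 3*exp(-1) + 6; the area of that piece is -6 + 3*exp(-1) + 3*exp(1).
∫[0,2] (3*exp(x) - 3*exp(-x)) dx = -6 + 3*exp(-2) + 3*exp(2).
Total area = (-6 + 3*exp(-1) + 3*exp(1)) + (-6 + 3*exp(-2) + 3*exp(2)) = -12 + 3*exp(-2) + 3*exp(-1) + 3*exp(1) + 3*exp(2).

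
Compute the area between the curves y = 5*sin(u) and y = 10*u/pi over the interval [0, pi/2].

5 - 5*pi/4

On [0, pi/2], (5*sin(u)) - (10*u/pi) = -10*u/pi + 5*sin(u) is ≥ 0 throughout, so the area is a single integral of |-10*u/pi + 5*sin(u)|.
∫[0,pi/2] (-10*u/pi + 5*sin(u)) du = 5 - 5*pi/4.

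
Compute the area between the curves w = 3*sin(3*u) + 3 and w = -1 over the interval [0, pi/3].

2 + 4*pi/3

On [0, pi/3], (3*sin(3*u) + 3) - (-1) = 3*sin(3*u) + 4 is ≥ 0 throughout, so the area is a single integral of |3*sin(3*u) + 4|.
∫[0,pi/3] (3*sin(3*u) + 4) du = 2 + 4*pi/3.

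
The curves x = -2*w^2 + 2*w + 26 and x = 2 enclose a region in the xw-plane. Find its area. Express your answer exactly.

Both boundary curves give x as a function of w, so integrate with respect to w. Setting them equal: -2*w^2 + 2*w + 24 = 0, i.e. -2*(w - 4)*(w + 3) = 0, so they meet at w = -3, 4.
For w in [-3, 4], x = -2*w^2 + 2*w + 26 is on the right; area = ∫[-3,4] (-2*w^2 + 2*w + 24) dw = 343/3.

343/3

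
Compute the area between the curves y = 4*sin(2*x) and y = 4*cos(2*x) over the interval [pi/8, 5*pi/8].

4*sqrt(2)

On [pi/8, 5*pi/8], (4*sin(2*x)) - (4*cos(2*x)) = 4*sin(2*x) - 4*cos(2*x) is ≥ 0 throughout, so the area is a single integral of |4*sin(2*x) - 4*cos(2*x)|.
∫[pi/8,5*pi/8] (4*sin(2*x) - 4*cos(2*x)) dx = 4*sqrt(2).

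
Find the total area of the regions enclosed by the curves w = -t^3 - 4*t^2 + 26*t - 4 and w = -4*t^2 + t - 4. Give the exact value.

625/2

Set the curves equal: -t^3 - 4*t^2 + 26*t - 4 = -4*t^2 + t - 4, so -t^3 + 25*t = 0, which factors as -t*(t - 5)*(t + 5) = 0. The curves meet at t = -5, 0, 5.
On [-5, 0], w = -4*t^2 + t - 4 is on top; that piece has area ∫[-5,0] (-(-t^3 + 25*t)) dt = 625/4.
On [0, 5], w = -t^3 - 4*t^2 + 26*t - 4 is on top; that piece has area ∫[0,5] (-t^3 + 25*t) dt = 625/4.
Total enclosed area = 625/4 + 625/4 = 625/2.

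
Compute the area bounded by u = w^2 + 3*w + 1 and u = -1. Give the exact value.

Both boundary curves give u as a function of w, so integrate with respect to w. Setting them equal: w^2 + 3*w + 2 = 0, i.e. (w + 1)*(w + 2) = 0, so they meet at w = -2, -1.
For w in [-2, -1], u = w^2 + 3*w + 1 is on the left; area = ∫[-2,-1] (-(w^2 + 3*w + 2)) dw = 1/6.

1/6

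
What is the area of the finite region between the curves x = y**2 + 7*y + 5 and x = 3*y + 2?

4/3

Both boundary curves give x as a function of y, so integrate with respect to y. Setting them equal: y**2 + 4*y + 3 = 0, i.e. (y + 1)*(y + 3) = 0, so they meet at y = -3, -1.
For y in [-3, -1], x = y**2 + 7*y + 5 is on the left; area = ∫[-3,-1] (-(y**2 + 4*y + 3)) dy = 4/3.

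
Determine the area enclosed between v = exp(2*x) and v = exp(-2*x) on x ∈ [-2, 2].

-2 + exp(-4) + exp(4)

The difference (exp(2*x)) - (exp(-2*x)) = exp(2*x) - exp(-2*x) changes sign at x = 0 inside [-2, 2], so split the integral there.
∫[-2,0] (exp(2*x) - exp(-2*x)) dx = -exp(4)/2 - exp(-4)/2 + 1; the area of that piece is -1 + exp(-4)/2 + exp(4)/2.
∫[0,2] (exp(2*x) - exp(-2*x)) dx = -1 + exp(-4)/2 + exp(4)/2.
Total area = (-1 + exp(-4)/2 + exp(4)/2) + (-1 + exp(-4)/2 + exp(4)/2) = -2 + exp(-4) + exp(4).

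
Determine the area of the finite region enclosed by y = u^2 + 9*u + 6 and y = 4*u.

1/6

Set the curves equal: u^2 + 9*u + 6 = 4*u, so u^2 + 5*u + 6 = 0, which factors as (u + 2)*(u + 3) = 0. The curves meet at u = -3, -2.
On [-3, -2], y = 4*u is on top; that piece has area ∫[-3,-2] (-(u^2 + 5*u + 6)) du = 1/6.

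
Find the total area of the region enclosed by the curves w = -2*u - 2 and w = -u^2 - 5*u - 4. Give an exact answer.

Set the curves equal: -2*u - 2 = -u^2 - 5*u - 4, so u^2 + 3*u + 2 = 0, which factors as (u + 1)*(u + 2) = 0. The curves meet at u = -2, -1.
On [-2, -1], w = -u^2 - 5*u - 4 is on top; that piece has area ∫[-2,-1] (-(u^2 + 3*u + 2)) du = 1/6.

1/6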